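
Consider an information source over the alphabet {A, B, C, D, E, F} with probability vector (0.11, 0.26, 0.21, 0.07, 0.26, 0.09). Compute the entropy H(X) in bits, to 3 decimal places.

H = −Σ pᵢ log₂ pᵢ.
−0.11·log₂(0.11) = 0.3503
−0.26·log₂(0.26) = 0.5053
−0.21·log₂(0.21) = 0.4728
−0.07·log₂(0.07) = 0.2686
−0.26·log₂(0.26) = 0.5053
−0.09·log₂(0.09) = 0.3127
Sum ≈ 2.4149 → 2.415 bits.

2.415 bits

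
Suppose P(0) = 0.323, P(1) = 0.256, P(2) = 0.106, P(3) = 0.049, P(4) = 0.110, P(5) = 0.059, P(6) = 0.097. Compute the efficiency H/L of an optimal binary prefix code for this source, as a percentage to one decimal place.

Entropy H = −Σ p log₂ p ≈ 2.5040 bits.
Huffman merges: 49/1000+59/1000→27/250; 97/1000+53/500→203/1000; 27/250+11/100→109/500; 203/1000+109/500→421/1000; 32/125+323/1000→579/1000; 421/1000+579/1000→1. L = 2529/1000 ≈ 2.5290.
Efficiency = H/L = 2.5040/2.5290 = 99.0%.

99.0%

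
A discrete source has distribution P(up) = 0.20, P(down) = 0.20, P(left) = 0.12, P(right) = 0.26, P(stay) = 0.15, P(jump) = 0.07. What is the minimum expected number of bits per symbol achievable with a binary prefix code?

2.53 bits/symbol

Repeatedly combine the two least-probable nodes; the expected code length is the sum of the merged weights.
merge 7/100 + 3/25 → 19/100
merge 3/20 + 19/100 → 17/50
merge 1/5 + 1/5 → 2/5
merge 13/50 + 17/50 → 3/5
merge 2/5 + 3/5 → 1
L = 19/100 + 17/50 + 2/5 + 3/5 + 1 = 253/100 = 2.53 bits/symbol.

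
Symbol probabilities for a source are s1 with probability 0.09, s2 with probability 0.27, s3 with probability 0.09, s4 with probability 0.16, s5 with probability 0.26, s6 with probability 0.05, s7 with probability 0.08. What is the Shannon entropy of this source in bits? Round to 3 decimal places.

2.571 bits

H = −Σ pᵢ log₂ pᵢ.
−0.09·log₂(0.09) = 0.3127
−0.27·log₂(0.27) = 0.5100
−0.09·log₂(0.09) = 0.3127
−0.16·log₂(0.16) = 0.4230
−0.26·log₂(0.26) = 0.5053
−0.05·log₂(0.05) = 0.2161
−0.08·log₂(0.08) = 0.2915
Sum ≈ 2.5712 → 2.571 bits.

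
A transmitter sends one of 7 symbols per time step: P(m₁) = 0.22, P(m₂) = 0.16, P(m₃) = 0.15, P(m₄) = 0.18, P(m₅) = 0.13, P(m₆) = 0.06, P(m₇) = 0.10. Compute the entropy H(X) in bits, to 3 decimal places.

H = −Σ pᵢ log₂ pᵢ.
−0.22·log₂(0.22) = 0.4806
−0.16·log₂(0.16) = 0.4230
−0.15·log₂(0.15) = 0.4105
−0.18·log₂(0.18) = 0.4453
−0.13·log₂(0.13) = 0.3826
−0.06·log₂(0.06) = 0.2435
−0.10·log₂(0.10) = 0.3322
Sum ≈ 2.7178 → 2.718 bits.

2.718 bits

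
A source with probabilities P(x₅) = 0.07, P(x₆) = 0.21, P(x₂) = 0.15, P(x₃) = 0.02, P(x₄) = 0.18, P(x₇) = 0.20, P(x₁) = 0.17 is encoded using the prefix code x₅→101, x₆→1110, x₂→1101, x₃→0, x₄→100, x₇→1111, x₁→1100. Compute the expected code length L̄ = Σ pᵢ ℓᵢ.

L̄ = Σ pᵢ·ℓᵢ = 0.07·3 + 0.21·4 + 0.15·4 + 0.02·1 + 0.18·3 + 0.20·4 + 0.17·4 = 3.69 bits/symbol.

3.69 bits/symbol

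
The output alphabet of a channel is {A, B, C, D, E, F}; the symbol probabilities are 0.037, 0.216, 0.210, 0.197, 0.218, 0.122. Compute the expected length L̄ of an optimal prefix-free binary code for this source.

Repeatedly combine the two least-probable nodes; the expected code length is the sum of the merged weights.
merge 37/1000 + 61/500 → 159/1000
merge 159/1000 + 197/1000 → 89/250
merge 21/100 + 27/125 → 213/500
merge 109/500 + 89/250 → 287/500
merge 213/500 + 287/500 → 1
L = 159/1000 + 89/250 + 213/500 + 287/500 + 1 = 503/200 = 2.515 bits/symbol.

2.515 bits/symbol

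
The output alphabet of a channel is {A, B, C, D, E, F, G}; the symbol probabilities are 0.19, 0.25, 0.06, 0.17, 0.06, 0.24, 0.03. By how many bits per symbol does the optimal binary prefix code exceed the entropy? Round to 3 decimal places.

Entropy H = −Σ p log₂ p ≈ 2.5228 bits.
Huffman merges: 3/100+3/50→9/100; 3/50+9/100→3/20; 3/20+17/100→8/25; 19/100+6/25→43/100; 1/4+8/25→57/100; 43/100+57/100→1. L = 64/25 ≈ 2.5600.
L − H = 2.5600 − 2.5228 = 0.037 bits.

0.037 bits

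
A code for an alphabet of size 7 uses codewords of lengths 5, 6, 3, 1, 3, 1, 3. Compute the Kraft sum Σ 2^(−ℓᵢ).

With common denominator 2^6 = 64: Σ 2^(−ℓᵢ) = 2/64 + 1/64 + 8/64 + 32/64 + 8/64 + 32/64 + 8/64 = 91/64 = 1.421875.

1.421875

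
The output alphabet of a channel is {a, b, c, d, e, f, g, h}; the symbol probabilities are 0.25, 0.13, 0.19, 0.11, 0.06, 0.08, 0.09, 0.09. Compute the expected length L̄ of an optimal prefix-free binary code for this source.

2.88 bits/symbol

Repeatedly combine the two least-probable nodes; the expected code length is the sum of the merged weights.
merge 3/50 + 2/25 → 7/50
merge 9/100 + 9/100 → 9/50
merge 11/100 + 13/100 → 6/25
merge 7/50 + 9/50 → 8/25
merge 19/100 + 6/25 → 43/100
merge 1/4 + 8/25 → 57/100
merge 43/100 + 57/100 → 1
L = 7/50 + 9/50 + 6/25 + 8/25 + 43/100 + 57/100 + 1 = 72/25 = 2.88 bits/symbol.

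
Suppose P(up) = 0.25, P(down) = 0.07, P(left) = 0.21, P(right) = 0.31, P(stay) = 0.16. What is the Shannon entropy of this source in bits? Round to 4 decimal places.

2.1882 bits

H = −Σ pᵢ log₂ pᵢ.
−0.25·log₂(0.25) = 0.5000
−0.07·log₂(0.07) = 0.2686
−0.21·log₂(0.21) = 0.4728
−0.31·log₂(0.31) = 0.5238
−0.16·log₂(0.16) = 0.4230
Sum ≈ 2.1882 → 2.1882 bits.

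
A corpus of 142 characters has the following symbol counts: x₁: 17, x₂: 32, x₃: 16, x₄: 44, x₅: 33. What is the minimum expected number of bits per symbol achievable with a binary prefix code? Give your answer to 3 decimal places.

Probabilities are the counts divided by 142.
Repeatedly combine the two least-probable nodes; the expected code length is the sum of the merged weights.
merge 8/71 + 17/142 → 33/142
merge 16/71 + 33/142 → 65/142
merge 33/142 + 22/71 → 77/142
merge 65/142 + 77/142 → 1
L = 33/142 + 65/142 + 77/142 + 1 = 317/142 ≈ 2.232 bits/symbol.

2.232 bits/symbol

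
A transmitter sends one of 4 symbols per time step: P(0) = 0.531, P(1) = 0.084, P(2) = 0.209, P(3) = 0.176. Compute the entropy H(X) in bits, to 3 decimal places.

1.698 bits

H = −Σ pᵢ log₂ pᵢ.
−0.531·log₂(0.531) = 0.4849
−0.084·log₂(0.084) = 0.3002
−0.209·log₂(0.209) = 0.4720
−0.176·log₂(0.176) = 0.4411
Sum ≈ 1.6982 → 1.698 bits.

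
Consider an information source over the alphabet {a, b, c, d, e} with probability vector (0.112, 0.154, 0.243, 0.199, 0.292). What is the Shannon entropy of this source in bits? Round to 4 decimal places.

2.2474 bits

H = −Σ pᵢ log₂ pᵢ.
−0.112·log₂(0.112) = 0.3537
−0.154·log₂(0.154) = 0.4156
−0.243·log₂(0.243) = 0.4960
−0.199·log₂(0.199) = 0.4635
−0.292·log₂(0.292) = 0.5186
Sum ≈ 2.2474 → 2.2474 bits.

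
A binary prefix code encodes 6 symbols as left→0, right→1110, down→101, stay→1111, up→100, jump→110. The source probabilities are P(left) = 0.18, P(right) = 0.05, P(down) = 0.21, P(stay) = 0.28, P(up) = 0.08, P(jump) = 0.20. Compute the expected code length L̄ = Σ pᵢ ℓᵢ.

2.97 bits/symbol

L̄ = Σ pᵢ·ℓᵢ = 0.18·1 + 0.05·4 + 0.21·3 + 0.28·4 + 0.08·3 + 0.20·3 = 2.97 bits/symbol.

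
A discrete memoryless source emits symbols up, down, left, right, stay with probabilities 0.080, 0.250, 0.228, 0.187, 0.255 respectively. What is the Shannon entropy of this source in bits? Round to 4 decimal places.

H = −Σ pᵢ log₂ pᵢ.
−0.080·log₂(0.080) = 0.2915
−0.250·log₂(0.250) = 0.5000
−0.228·log₂(0.228) = 0.4863
−0.187·log₂(0.187) = 0.4523
−0.255·log₂(0.255) = 0.5027
Sum ≈ 2.2329 → 2.2329 bits.

2.2329 bits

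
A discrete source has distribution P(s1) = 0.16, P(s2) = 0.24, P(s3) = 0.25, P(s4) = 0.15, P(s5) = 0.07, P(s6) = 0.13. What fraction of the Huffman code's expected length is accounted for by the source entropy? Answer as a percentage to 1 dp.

98.8%

Entropy H = −Σ p log₂ p ≈ 2.4789 bits.
Huffman merges: 7/100+13/100→1/5; 3/20+4/25→31/100; 1/5+6/25→11/25; 1/4+31/100→14/25; 11/25+14/25→1. L = 251/100 ≈ 2.5100.
Efficiency = H/L = 2.4789/2.5100 = 98.8%.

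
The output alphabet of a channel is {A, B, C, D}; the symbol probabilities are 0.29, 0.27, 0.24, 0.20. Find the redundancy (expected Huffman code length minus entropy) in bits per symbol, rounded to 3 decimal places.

0.014 bits

Entropy H = −Σ p log₂ p ≈ 1.9864 bits.
Huffman merges: 1/5+6/25→11/25; 27/100+29/100→14/25; 11/25+14/25→1. L = 2 ≈ 2.0000.
L − H = 2.0000 − 1.9864 = 0.014 bits.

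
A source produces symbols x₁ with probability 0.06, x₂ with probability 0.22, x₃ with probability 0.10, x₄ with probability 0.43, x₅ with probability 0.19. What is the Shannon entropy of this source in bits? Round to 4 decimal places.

H = −Σ pᵢ log₂ pᵢ.
−0.06·log₂(0.06) = 0.2435
−0.22·log₂(0.22) = 0.4806
−0.10·log₂(0.10) = 0.3322
−0.43·log₂(0.43) = 0.5236
−0.19·log₂(0.19) = 0.4552
Sum ≈ 2.0351 → 2.0351 bits.

2.0351 bits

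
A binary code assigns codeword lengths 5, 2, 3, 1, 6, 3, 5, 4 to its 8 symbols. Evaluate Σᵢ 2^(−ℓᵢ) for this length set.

With common denominator 2^6 = 64: Σ 2^(−ℓᵢ) = 2/64 + 16/64 + 8/64 + 32/64 + 1/64 + 8/64 + 2/64 + 4/64 = 73/64 = 1.140625.

1.140625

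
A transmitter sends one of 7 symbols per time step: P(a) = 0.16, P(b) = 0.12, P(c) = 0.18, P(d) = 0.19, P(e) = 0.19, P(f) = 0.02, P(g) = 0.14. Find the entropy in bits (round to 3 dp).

H = −Σ pᵢ log₂ pᵢ.
−0.16·log₂(0.16) = 0.4230
−0.12·log₂(0.12) = 0.3671
−0.18·log₂(0.18) = 0.4453
−0.19·log₂(0.19) = 0.4552
−0.19·log₂(0.19) = 0.4552
−0.02·log₂(0.02) = 0.1129
−0.14·log₂(0.14) = 0.3971
Sum ≈ 2.6558 → 2.656 bits.

2.656 bits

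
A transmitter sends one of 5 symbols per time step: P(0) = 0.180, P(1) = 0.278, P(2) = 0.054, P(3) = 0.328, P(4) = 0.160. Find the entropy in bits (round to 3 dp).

2.137 bits

H = −Σ pᵢ log₂ pᵢ.
−0.180·log₂(0.180) = 0.4453
−0.278·log₂(0.278) = 0.5134
−0.054·log₂(0.054) = 0.2274
−0.328·log₂(0.328) = 0.5275
−0.160·log₂(0.160) = 0.4230
Sum ≈ 2.1366 → 2.137 bits.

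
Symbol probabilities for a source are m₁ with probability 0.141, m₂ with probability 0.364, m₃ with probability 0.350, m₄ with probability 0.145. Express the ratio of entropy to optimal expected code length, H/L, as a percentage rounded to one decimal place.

Entropy H = −Σ p log₂ p ≈ 1.8633 bits.
Huffman merges: 141/1000+29/200→143/500; 143/500+7/20→159/250; 91/250+159/250→1. L = 961/500 ≈ 1.9220.
Efficiency = H/L = 1.8633/1.9220 = 96.9%.

96.9%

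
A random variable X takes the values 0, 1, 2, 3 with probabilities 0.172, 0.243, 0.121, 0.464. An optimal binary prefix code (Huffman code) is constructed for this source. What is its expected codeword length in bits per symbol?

1.829 bits/symbol

Repeatedly combine the two least-probable nodes; the expected code length is the sum of the merged weights.
merge 121/1000 + 43/250 → 293/1000
merge 243/1000 + 293/1000 → 67/125
merge 58/125 + 67/125 → 1
L = 293/1000 + 67/125 + 1 = 1829/1000 = 1.829 bits/symbol.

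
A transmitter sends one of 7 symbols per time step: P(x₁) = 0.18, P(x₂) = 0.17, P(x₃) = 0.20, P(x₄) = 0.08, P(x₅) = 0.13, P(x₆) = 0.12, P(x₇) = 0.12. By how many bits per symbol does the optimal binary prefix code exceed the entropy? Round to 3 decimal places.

0.047 bits

Entropy H = −Σ p log₂ p ≈ 2.7526 bits.
Huffman merges: 2/25+3/25→1/5; 3/25+13/100→1/4; 17/100+9/50→7/20; 1/5+1/5→2/5; 1/4+7/20→3/5; 2/5+3/5→1. L = 14/5 ≈ 2.8000.
L − H = 2.8000 − 2.7526 = 0.047 bits.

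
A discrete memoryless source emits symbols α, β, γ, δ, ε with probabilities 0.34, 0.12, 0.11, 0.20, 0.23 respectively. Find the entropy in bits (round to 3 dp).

H = −Σ pᵢ log₂ pᵢ.
−0.34·log₂(0.34) = 0.5292
−0.12·log₂(0.12) = 0.3671
−0.11·log₂(0.11) = 0.3503
−0.20·log₂(0.20) = 0.4644
−0.23·log₂(0.23) = 0.4877
Sum ≈ 2.1986 → 2.199 bits.

2.199 bits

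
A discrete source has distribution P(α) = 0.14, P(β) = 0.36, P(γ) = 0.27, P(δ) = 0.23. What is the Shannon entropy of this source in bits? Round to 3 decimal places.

1.925 bits

H = −Σ pᵢ log₂ pᵢ.
−0.14·log₂(0.14) = 0.3971
−0.36·log₂(0.36) = 0.5306
−0.27·log₂(0.27) = 0.5100
−0.23·log₂(0.23) = 0.4877
Sum ≈ 1.9254 → 1.925 bits.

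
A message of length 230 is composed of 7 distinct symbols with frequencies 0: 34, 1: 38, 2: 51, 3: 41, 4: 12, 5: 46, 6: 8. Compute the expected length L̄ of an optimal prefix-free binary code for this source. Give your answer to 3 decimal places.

2.665 bits/symbol

Probabilities are the counts divided by 230.
Repeatedly combine the two least-probable nodes; the expected code length is the sum of the merged weights.
merge 4/115 + 6/115 → 2/23
merge 2/23 + 17/115 → 27/115
merge 19/115 + 41/230 → 79/230
merge 1/5 + 51/230 → 97/230
merge 27/115 + 79/230 → 133/230
merge 97/230 + 133/230 → 1
L = 2/23 + 27/115 + 79/230 + 97/230 + 133/230 + 1 = 613/230 ≈ 2.665 bits/symbol.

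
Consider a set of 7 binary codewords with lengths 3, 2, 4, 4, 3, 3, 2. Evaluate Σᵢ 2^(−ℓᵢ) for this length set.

1

With common denominator 2^4 = 16: Σ 2^(−ℓᵢ) = 2/16 + 4/16 + 1/16 + 1/16 + 2/16 + 2/16 + 4/16 = 16/16 = 1.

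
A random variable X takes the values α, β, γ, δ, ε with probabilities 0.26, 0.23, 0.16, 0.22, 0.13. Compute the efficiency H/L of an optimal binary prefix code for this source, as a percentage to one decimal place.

99.5%

Entropy H = −Σ p log₂ p ≈ 2.2792 bits.
Huffman merges: 13/100+4/25→29/100; 11/50+23/100→9/20; 13/50+29/100→11/20; 9/20+11/20→1. L = 229/100 ≈ 2.2900.
Efficiency = H/L = 2.2792/2.2900 = 99.5%.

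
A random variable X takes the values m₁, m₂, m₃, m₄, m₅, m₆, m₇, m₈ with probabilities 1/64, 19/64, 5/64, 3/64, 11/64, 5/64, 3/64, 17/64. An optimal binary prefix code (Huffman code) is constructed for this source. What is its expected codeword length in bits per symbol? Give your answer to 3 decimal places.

2.594 bits/symbol

Repeatedly combine the two least-probable nodes; the expected code length is the sum of the merged weights.
merge 1/64 + 3/64 → 1/16
merge 3/64 + 1/16 → 7/64
merge 5/64 + 5/64 → 5/32
merge 7/64 + 5/32 → 17/64
merge 11/64 + 17/64 → 7/16
merge 17/64 + 19/64 → 9/16
merge 7/16 + 9/16 → 1
L = 1/16 + 7/64 + 5/32 + 17/64 + 7/16 + 9/16 + 1 = 83/32 ≈ 2.594 bits/symbol.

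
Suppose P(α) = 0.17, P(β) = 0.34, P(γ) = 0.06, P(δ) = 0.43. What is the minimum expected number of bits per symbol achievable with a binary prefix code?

Repeatedly combine the two least-probable nodes; the expected code length is the sum of the merged weights.
merge 3/50 + 17/100 → 23/100
merge 23/100 + 17/50 → 57/100
merge 43/100 + 57/100 → 1
L = 23/100 + 57/100 + 1 = 9/5 = 1.8 bits/symbol.

1.8 bits/symbol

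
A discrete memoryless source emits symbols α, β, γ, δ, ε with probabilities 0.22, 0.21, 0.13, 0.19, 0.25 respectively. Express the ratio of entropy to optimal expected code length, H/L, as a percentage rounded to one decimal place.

98.8%

Entropy H = −Σ p log₂ p ≈ 2.2913 bits.
Huffman merges: 13/100+19/100→8/25; 21/100+11/50→43/100; 1/4+8/25→57/100; 43/100+57/100→1. L = 58/25 ≈ 2.3200.
Efficiency = H/L = 2.2913/2.3200 = 98.8%.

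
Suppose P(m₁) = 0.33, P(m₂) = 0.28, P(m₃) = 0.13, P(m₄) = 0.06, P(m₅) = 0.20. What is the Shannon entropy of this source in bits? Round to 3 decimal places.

H = −Σ pᵢ log₂ pᵢ.
−0.33·log₂(0.33) = 0.5278
−0.28·log₂(0.28) = 0.5142
−0.13·log₂(0.13) = 0.3826
−0.06·log₂(0.06) = 0.2435
−0.20·log₂(0.20) = 0.4644
Sum ≈ 2.1326 → 2.133 bits.

2.133 bits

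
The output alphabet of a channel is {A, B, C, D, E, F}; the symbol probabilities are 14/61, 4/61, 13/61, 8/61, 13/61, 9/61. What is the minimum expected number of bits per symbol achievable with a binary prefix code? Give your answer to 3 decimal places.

2.541 bits/symbol

Repeatedly combine the two least-probable nodes; the expected code length is the sum of the merged weights.
merge 4/61 + 8/61 → 12/61
merge 9/61 + 12/61 → 21/61
merge 13/61 + 13/61 → 26/61
merge 14/61 + 21/61 → 35/61
merge 26/61 + 35/61 → 1
L = 12/61 + 21/61 + 26/61 + 35/61 + 1 = 155/61 ≈ 2.541 bits/symbol.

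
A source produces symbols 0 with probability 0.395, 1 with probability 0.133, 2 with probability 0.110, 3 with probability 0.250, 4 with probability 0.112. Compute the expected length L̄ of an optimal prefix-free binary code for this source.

Repeatedly combine the two least-probable nodes; the expected code length is the sum of the merged weights.
merge 11/100 + 14/125 → 111/500
merge 133/1000 + 111/500 → 71/200
merge 1/4 + 71/200 → 121/200
merge 79/200 + 121/200 → 1
L = 111/500 + 71/200 + 121/200 + 1 = 1091/500 = 2.182 bits/symbol.

2.182 bits/symbol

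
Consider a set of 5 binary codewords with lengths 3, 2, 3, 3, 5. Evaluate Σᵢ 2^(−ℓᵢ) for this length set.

0.65625

With common denominator 2^5 = 32: Σ 2^(−ℓᵢ) = 4/32 + 8/32 + 4/32 + 4/32 + 1/32 = 21/32 = 0.65625.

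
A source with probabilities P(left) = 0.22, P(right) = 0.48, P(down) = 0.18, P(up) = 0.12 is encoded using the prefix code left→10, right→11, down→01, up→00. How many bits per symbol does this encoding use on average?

L̄ = Σ pᵢ·ℓᵢ = 0.22·2 + 0.48·2 + 0.18·2 + 0.12·2 = 2 bits/symbol.

2 bits/symbol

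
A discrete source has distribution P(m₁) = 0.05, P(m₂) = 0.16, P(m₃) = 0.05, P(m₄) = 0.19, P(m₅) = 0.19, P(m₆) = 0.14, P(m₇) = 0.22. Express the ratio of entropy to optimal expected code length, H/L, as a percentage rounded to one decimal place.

98.3%

Entropy H = −Σ p log₂ p ≈ 2.6433 bits.
Huffman merges: 1/20+1/20→1/10; 1/10+7/50→6/25; 4/25+19/100→7/20; 19/100+11/50→41/100; 6/25+7/20→59/100; 41/100+59/100→1. L = 269/100 ≈ 2.6900.
Efficiency = H/L = 2.6433/2.6900 = 98.3%.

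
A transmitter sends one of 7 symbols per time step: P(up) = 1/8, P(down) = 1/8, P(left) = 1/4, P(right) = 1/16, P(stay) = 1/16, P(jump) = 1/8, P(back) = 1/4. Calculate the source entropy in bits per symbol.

2.625 bits

Each probability is a power of 1/2, so log₂(1/p) is an integer.
H = Σ p·log₂(1/p) = 1/8·3 + 1/8·3 + 1/4·2 + 1/16·4 + 1/16·4 + 1/8·3 + 1/4·2 = 2.625 bits.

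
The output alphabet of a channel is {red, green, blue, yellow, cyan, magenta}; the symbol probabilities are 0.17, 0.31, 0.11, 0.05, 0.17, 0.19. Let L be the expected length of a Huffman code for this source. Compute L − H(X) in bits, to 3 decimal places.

0.075 bits

Entropy H = −Σ p log₂ p ≈ 2.4146 bits.
Huffman merges: 1/20+11/100→4/25; 4/25+17/100→33/100; 17/100+19/100→9/25; 31/100+33/100→16/25; 9/25+16/25→1. L = 249/100 ≈ 2.4900.
L − H = 2.4900 − 2.4146 = 0.075 bits.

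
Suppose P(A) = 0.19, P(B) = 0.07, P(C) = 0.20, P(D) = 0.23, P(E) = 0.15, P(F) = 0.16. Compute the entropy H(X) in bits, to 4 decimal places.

H = −Σ pᵢ log₂ pᵢ.
−0.19·log₂(0.19) = 0.4552
−0.07·log₂(0.07) = 0.2686
−0.20·log₂(0.20) = 0.4644
−0.23·log₂(0.23) = 0.4877
−0.15·log₂(0.15) = 0.4105
−0.16·log₂(0.16) = 0.4230
Sum ≈ 2.5094 → 2.5094 bits.

2.5094 bits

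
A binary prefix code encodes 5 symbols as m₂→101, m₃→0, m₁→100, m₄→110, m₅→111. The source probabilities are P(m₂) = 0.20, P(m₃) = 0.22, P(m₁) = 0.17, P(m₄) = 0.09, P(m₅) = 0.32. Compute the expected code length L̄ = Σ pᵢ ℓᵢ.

2.56 bits/symbol

L̄ = Σ pᵢ·ℓᵢ = 0.20·3 + 0.22·1 + 0.17·3 + 0.09·3 + 0.32·3 = 2.56 bits/symbol.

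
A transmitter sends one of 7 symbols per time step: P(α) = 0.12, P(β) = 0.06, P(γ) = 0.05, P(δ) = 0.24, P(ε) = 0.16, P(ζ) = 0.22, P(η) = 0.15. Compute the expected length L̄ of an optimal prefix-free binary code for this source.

Repeatedly combine the two least-probable nodes; the expected code length is the sum of the merged weights.
merge 1/20 + 3/50 → 11/100
merge 11/100 + 3/25 → 23/100
merge 3/20 + 4/25 → 31/100
merge 11/50 + 23/100 → 9/20
merge 6/25 + 31/100 → 11/20
merge 9/20 + 11/20 → 1
L = 11/100 + 23/100 + 31/100 + 9/20 + 11/20 + 1 = 53/20 = 2.65 bits/symbol.

2.65 bits/symbol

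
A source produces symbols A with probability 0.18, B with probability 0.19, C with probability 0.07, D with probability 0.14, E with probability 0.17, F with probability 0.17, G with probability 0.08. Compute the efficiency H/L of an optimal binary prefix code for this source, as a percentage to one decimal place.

Entropy H = −Σ p log₂ p ≈ 2.7269 bits.
Huffman merges: 7/100+2/25→3/20; 7/50+3/20→29/100; 17/100+17/100→17/50; 9/50+19/100→37/100; 29/100+17/50→63/100; 37/100+63/100→1. L = 139/50 ≈ 2.7800.
Efficiency = H/L = 2.7269/2.7800 = 98.1%.

98.1%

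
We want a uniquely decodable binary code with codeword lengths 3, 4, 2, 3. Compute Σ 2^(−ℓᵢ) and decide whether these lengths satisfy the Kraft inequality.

0.5625; yes

With common denominator 2^4 = 16: Σ 2^(−ℓᵢ) = 2/16 + 1/16 + 4/16 + 2/16 = 9/16 = 0.5625.
Kraft's inequality requires Σ ≤ 1; here Σ = 0.5625 ≤ 1, so such a prefix code exists.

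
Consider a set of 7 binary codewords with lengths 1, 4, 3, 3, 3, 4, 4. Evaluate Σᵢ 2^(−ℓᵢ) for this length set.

With common denominator 2^4 = 16: Σ 2^(−ℓᵢ) = 8/16 + 1/16 + 2/16 + 2/16 + 2/16 + 1/16 + 1/16 = 17/16 = 1.0625.

1.0625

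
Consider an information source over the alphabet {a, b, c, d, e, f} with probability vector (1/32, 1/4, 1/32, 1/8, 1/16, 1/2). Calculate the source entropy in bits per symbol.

Each probability is a power of 1/2, so log₂(1/p) is an integer.
H = Σ p·log₂(1/p) = 1/32·5 + 1/4·2 + 1/32·5 + 1/8·3 + 1/16·4 + 1/2·1 = 1.9375 bits.

1.9375 bits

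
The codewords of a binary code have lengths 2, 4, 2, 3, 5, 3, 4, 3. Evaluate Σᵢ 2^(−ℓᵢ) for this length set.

With common denominator 2^5 = 32: Σ 2^(−ℓᵢ) = 8/32 + 2/32 + 8/32 + 4/32 + 1/32 + 4/32 + 2/32 + 4/32 = 33/32 = 1.03125.

1.03125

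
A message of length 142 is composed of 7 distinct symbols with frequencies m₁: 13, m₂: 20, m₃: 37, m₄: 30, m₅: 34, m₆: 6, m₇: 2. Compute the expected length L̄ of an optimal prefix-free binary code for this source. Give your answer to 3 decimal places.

2.493 bits/symbol

Probabilities are the counts divided by 142.
Repeatedly combine the two least-probable nodes; the expected code length is the sum of the merged weights.
merge 1/71 + 3/71 → 4/71
merge 4/71 + 13/142 → 21/142
merge 10/71 + 21/142 → 41/142
merge 15/71 + 17/71 → 32/71
merge 37/142 + 41/142 → 39/71
merge 32/71 + 39/71 → 1
L = 4/71 + 21/142 + 41/142 + 32/71 + 39/71 + 1 = 177/71 ≈ 2.493 bits/symbol.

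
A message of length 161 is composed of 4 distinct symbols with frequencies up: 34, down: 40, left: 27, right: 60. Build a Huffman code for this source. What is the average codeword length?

2 bits/symbol

Probabilities are the counts divided by 161.
Repeatedly combine the two least-probable nodes; the expected code length is the sum of the merged weights.
merge 27/161 + 34/161 → 61/161
merge 40/161 + 60/161 → 100/161
merge 61/161 + 100/161 → 1
L = 61/161 + 100/161 + 1 = 2 bits/symbol.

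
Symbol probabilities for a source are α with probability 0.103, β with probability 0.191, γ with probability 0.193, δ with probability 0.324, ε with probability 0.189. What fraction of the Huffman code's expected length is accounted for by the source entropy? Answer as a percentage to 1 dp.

97.4%

Entropy H = −Σ p log₂ p ≈ 2.2331 bits.
Huffman merges: 103/1000+189/1000→73/250; 191/1000+193/1000→48/125; 73/250+81/250→77/125; 48/125+77/125→1. L = 573/250 ≈ 2.2920.
Efficiency = H/L = 2.2331/2.2920 = 97.4%.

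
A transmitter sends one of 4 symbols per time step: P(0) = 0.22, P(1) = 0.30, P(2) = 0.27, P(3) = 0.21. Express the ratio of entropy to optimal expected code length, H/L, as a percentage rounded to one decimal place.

Entropy H = −Σ p log₂ p ≈ 1.9845 bits.
Huffman merges: 21/100+11/50→43/100; 27/100+3/10→57/100; 43/100+57/100→1. L = 2 ≈ 2.0000.
Efficiency = H/L = 1.9845/2.0000 = 99.2%.

99.2%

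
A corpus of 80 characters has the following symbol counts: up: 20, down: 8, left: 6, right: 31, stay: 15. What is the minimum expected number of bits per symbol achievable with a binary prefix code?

2.15 bits/symbol

Probabilities are the counts divided by 80.
Repeatedly combine the two least-probable nodes; the expected code length is the sum of the merged weights.
merge 3/40 + 1/10 → 7/40
merge 7/40 + 3/16 → 29/80
merge 1/4 + 29/80 → 49/80
merge 31/80 + 49/80 → 1
L = 7/40 + 29/80 + 49/80 + 1 = 43/20 = 2.15 bits/symbol.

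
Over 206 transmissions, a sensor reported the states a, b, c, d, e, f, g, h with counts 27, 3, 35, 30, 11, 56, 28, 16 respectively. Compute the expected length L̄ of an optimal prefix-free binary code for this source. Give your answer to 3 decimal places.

Probabilities are the counts divided by 206.
Repeatedly combine the two least-probable nodes; the expected code length is the sum of the merged weights.
merge 3/206 + 11/206 → 7/103
merge 7/103 + 8/103 → 15/103
merge 27/206 + 14/103 → 55/206
merge 15/103 + 15/103 → 30/103
merge 35/206 + 55/206 → 45/103
merge 28/103 + 30/103 → 58/103
merge 45/103 + 58/103 → 1
L = 7/103 + 15/103 + 55/206 + 30/103 + 45/103 + 58/103 + 1 = 571/206 ≈ 2.772 bits/symbol.

2.772 bits/symbol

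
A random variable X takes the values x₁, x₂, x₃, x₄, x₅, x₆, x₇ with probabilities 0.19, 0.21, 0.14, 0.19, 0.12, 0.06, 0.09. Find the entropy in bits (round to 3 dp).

2.704 bits

H = −Σ pᵢ log₂ pᵢ.
−0.19·log₂(0.19) = 0.4552
−0.21·log₂(0.21) = 0.4728
−0.14·log₂(0.14) = 0.3971
−0.19·log₂(0.19) = 0.4552
−0.12·log₂(0.12) = 0.3671
−0.06·log₂(0.06) = 0.2435
−0.09·log₂(0.09) = 0.3127
Sum ≈ 2.7036 → 2.704 bits.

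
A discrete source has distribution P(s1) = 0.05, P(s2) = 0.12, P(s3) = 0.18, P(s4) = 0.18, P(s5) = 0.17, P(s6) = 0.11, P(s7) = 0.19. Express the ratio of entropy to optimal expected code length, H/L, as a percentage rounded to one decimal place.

Entropy H = −Σ p log₂ p ≈ 2.7139 bits.
Huffman merges: 1/20+11/100→4/25; 3/25+4/25→7/25; 17/100+9/50→7/20; 9/50+19/100→37/100; 7/25+7/20→63/100; 37/100+63/100→1. L = 279/100 ≈ 2.7900.
Efficiency = H/L = 2.7139/2.7900 = 97.3%.

97.3%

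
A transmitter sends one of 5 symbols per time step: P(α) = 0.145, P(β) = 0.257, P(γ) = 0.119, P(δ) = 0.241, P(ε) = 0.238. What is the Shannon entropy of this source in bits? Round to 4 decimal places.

H = −Σ pᵢ log₂ pᵢ.
−0.145·log₂(0.145) = 0.4040
−0.257·log₂(0.257) = 0.5038
−0.119·log₂(0.119) = 0.3654
−0.241·log₂(0.241) = 0.4947
−0.238·log₂(0.238) = 0.4929
Sum ≈ 2.2608 → 2.2608 bits.

2.2608 bits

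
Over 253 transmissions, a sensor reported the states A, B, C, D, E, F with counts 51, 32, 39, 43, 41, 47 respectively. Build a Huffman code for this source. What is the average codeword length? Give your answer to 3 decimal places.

2.613 bits/symbol

Probabilities are the counts divided by 253.
Repeatedly combine the two least-probable nodes; the expected code length is the sum of the merged weights.
merge 32/253 + 39/253 → 71/253
merge 41/253 + 43/253 → 84/253
merge 47/253 + 51/253 → 98/253
merge 71/253 + 84/253 → 155/253
merge 98/253 + 155/253 → 1
L = 71/253 + 84/253 + 98/253 + 155/253 + 1 = 661/253 ≈ 2.613 bits/symbol.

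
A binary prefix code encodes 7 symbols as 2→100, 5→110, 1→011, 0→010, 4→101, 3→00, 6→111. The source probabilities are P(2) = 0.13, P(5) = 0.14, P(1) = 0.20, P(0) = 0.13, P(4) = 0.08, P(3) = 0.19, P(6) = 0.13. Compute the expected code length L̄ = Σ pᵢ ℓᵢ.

L̄ = Σ pᵢ·ℓᵢ = 0.13·3 + 0.14·3 + 0.20·3 + 0.13·3 + 0.08·3 + 0.19·2 + 0.13·3 = 2.81 bits/symbol.

2.81 bits/symbol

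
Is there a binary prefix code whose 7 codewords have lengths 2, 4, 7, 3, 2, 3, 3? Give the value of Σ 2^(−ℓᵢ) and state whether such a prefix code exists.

0.9453125; yes

With common denominator 2^7 = 128: Σ 2^(−ℓᵢ) = 32/128 + 8/128 + 1/128 + 16/128 + 32/128 + 16/128 + 16/128 = 121/128 = 0.9453125.
Kraft's inequality requires Σ ≤ 1; here Σ = 0.9453125 ≤ 1, so such a prefix code exists.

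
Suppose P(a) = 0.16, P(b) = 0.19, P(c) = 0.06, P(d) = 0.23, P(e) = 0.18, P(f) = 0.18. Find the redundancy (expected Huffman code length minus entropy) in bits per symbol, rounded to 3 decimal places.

Entropy H = −Σ p log₂ p ≈ 2.5001 bits.
Huffman merges: 3/50+4/25→11/50; 9/50+9/50→9/25; 19/100+11/50→41/100; 23/100+9/25→59/100; 41/100+59/100→1. L = 129/50 ≈ 2.5800.
L − H = 2.5800 − 2.5001 = 0.080 bits.

0.080 bits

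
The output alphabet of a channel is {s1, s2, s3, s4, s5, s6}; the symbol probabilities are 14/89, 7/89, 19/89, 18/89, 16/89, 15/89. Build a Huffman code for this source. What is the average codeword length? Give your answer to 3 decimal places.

2.584 bits/symbol

Repeatedly combine the two least-probable nodes; the expected code length is the sum of the merged weights.
merge 7/89 + 14/89 → 21/89
merge 15/89 + 16/89 → 31/89
merge 18/89 + 19/89 → 37/89
merge 21/89 + 31/89 → 52/89
merge 37/89 + 52/89 → 1
L = 21/89 + 31/89 + 37/89 + 52/89 + 1 = 230/89 ≈ 2.584 bits/symbol.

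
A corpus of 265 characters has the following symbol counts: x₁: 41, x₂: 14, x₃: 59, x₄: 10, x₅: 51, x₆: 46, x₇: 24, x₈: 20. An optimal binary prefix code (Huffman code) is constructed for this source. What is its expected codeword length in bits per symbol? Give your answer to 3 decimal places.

2.842 bits/symbol

Probabilities are the counts divided by 265.
Repeatedly combine the two least-probable nodes; the expected code length is the sum of the merged weights.
merge 2/53 + 14/265 → 24/265
merge 4/53 + 24/265 → 44/265
merge 24/265 + 41/265 → 13/53
merge 44/265 + 46/265 → 18/53
merge 51/265 + 59/265 → 22/53
merge 13/53 + 18/53 → 31/53
merge 22/53 + 31/53 → 1
L = 24/265 + 44/265 + 13/53 + 18/53 + 22/53 + 31/53 + 1 = 753/265 ≈ 2.842 bits/symbol.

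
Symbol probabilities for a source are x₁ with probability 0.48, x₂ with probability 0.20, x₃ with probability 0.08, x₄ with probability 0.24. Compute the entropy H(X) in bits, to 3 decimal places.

1.758 bits

H = −Σ pᵢ log₂ pᵢ.
−0.48·log₂(0.48) = 0.5083
−0.20·log₂(0.20) = 0.4644
−0.08·log₂(0.08) = 0.2915
−0.24·log₂(0.24) = 0.4941
Sum ≈ 1.7583 → 1.758 bits.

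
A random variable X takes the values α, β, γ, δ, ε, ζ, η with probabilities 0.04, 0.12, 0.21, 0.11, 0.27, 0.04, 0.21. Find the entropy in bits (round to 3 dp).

H = −Σ pᵢ log₂ pᵢ.
−0.04·log₂(0.04) = 0.1858
−0.12·log₂(0.12) = 0.3671
−0.21·log₂(0.21) = 0.4728
−0.11·log₂(0.11) = 0.3503
−0.27·log₂(0.27) = 0.5100
−0.04·log₂(0.04) = 0.1858
−0.21·log₂(0.21) = 0.4728
Sum ≈ 2.5445 → 2.545 bits.

2.545 bits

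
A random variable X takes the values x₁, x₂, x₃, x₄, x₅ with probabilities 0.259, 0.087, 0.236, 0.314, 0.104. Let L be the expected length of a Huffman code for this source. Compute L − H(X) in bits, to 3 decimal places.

Entropy H = −Σ p log₂ p ≈ 2.1672 bits.
Huffman merges: 87/1000+13/125→191/1000; 191/1000+59/250→427/1000; 259/1000+157/500→573/1000; 427/1000+573/1000→1. L = 2191/1000 ≈ 2.1910.
L − H = 2.1910 − 2.1672 = 0.024 bits.

0.024 bits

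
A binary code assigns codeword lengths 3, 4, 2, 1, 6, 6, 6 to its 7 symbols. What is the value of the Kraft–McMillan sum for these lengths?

With common denominator 2^6 = 64: Σ 2^(−ℓᵢ) = 8/64 + 4/64 + 16/64 + 32/64 + 1/64 + 1/64 + 1/64 = 63/64 = 0.984375.

0.984375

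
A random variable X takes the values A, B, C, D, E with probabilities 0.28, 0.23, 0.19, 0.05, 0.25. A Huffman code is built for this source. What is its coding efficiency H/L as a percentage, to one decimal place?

97.0%

Entropy H = −Σ p log₂ p ≈ 2.1732 bits.
Huffman merges: 1/20+19/100→6/25; 23/100+6/25→47/100; 1/4+7/25→53/100; 47/100+53/100→1. L = 56/25 ≈ 2.2400.
Efficiency = H/L = 2.1732/2.2400 = 97.0%.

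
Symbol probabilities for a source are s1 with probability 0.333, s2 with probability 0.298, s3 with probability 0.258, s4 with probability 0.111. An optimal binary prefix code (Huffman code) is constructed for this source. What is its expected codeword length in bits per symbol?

Repeatedly combine the two least-probable nodes; the expected code length is the sum of the merged weights.
merge 111/1000 + 129/500 → 369/1000
merge 149/500 + 333/1000 → 631/1000
merge 369/1000 + 631/1000 → 1
L = 369/1000 + 631/1000 + 1 = 2 bits/symbol.

2 bits/symbol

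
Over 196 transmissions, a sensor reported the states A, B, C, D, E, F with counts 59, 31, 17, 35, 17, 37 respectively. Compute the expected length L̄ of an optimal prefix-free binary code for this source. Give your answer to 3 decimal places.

Probabilities are the counts divided by 196.
Repeatedly combine the two least-probable nodes; the expected code length is the sum of the merged weights.
merge 17/196 + 17/196 → 17/98
merge 31/196 + 17/98 → 65/196
merge 5/28 + 37/196 → 18/49
merge 59/196 + 65/196 → 31/49
merge 18/49 + 31/49 → 1
L = 17/98 + 65/196 + 18/49 + 31/49 + 1 = 491/196 ≈ 2.505 bits/symbol.

2.505 bits/symbol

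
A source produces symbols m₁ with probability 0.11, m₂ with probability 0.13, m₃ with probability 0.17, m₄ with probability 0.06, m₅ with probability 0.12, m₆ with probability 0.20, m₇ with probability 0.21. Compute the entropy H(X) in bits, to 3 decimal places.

H = −Σ pᵢ log₂ pᵢ.
−0.11·log₂(0.11) = 0.3503
−0.13·log₂(0.13) = 0.3826
−0.17·log₂(0.17) = 0.4346
−0.06·log₂(0.06) = 0.2435
−0.12·log₂(0.12) = 0.3671
−0.20·log₂(0.20) = 0.4644
−0.21·log₂(0.21) = 0.4728
Sum ≈ 2.7153 → 2.715 bits.

2.715 bits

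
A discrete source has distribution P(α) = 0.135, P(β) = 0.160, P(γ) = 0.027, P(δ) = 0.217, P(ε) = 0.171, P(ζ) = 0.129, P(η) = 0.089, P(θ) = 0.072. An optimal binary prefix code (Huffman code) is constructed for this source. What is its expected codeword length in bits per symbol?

2.882 bits/symbol

Repeatedly combine the two least-probable nodes; the expected code length is the sum of the merged weights.
merge 27/1000 + 9/125 → 99/1000
merge 89/1000 + 99/1000 → 47/250
merge 129/1000 + 27/200 → 33/125
merge 4/25 + 171/1000 → 331/1000
merge 47/250 + 217/1000 → 81/200
merge 33/125 + 331/1000 → 119/200
merge 81/200 + 119/200 → 1
L = 99/1000 + 47/250 + 33/125 + 331/1000 + 81/200 + 119/200 + 1 = 1441/500 = 2.882 bits/symbol.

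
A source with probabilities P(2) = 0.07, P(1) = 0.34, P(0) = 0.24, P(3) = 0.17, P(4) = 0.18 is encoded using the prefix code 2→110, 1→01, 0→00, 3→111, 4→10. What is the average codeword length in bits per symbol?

L̄ = Σ pᵢ·ℓᵢ = 0.07·3 + 0.34·2 + 0.24·2 + 0.17·3 + 0.18·2 = 2.24 bits/symbol.

2.24 bits/symbol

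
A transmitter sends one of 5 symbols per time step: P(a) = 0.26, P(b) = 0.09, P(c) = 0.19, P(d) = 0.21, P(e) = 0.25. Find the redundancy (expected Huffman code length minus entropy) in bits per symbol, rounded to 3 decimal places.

0.034 bits

Entropy H = −Σ p log₂ p ≈ 2.2460 bits.
Huffman merges: 9/100+19/100→7/25; 21/100+1/4→23/50; 13/50+7/25→27/50; 23/50+27/50→1. L = 57/25 ≈ 2.2800.
L − H = 2.2800 − 2.2460 = 0.034 bits.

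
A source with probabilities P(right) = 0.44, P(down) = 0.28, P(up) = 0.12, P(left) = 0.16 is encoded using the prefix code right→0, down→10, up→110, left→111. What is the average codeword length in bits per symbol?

1.84 bits/symbol

L̄ = Σ pᵢ·ℓᵢ = 0.44·1 + 0.28·2 + 0.12·3 + 0.16·3 = 1.84 bits/symbol.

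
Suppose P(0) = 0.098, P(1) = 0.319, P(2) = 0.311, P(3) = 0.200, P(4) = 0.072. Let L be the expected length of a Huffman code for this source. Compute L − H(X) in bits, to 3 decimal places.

0.054 bits

Entropy H = −Σ p log₂ p ≈ 2.1160 bits.
Huffman merges: 9/125+49/500→17/100; 17/100+1/5→37/100; 311/1000+319/1000→63/100; 37/100+63/100→1. L = 217/100 ≈ 2.1700.
L − H = 2.1700 − 2.1160 = 0.054 bits.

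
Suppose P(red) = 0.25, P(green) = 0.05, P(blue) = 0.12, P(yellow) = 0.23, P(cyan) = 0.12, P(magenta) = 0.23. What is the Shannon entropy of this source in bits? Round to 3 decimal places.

2.426 bits

H = −Σ pᵢ log₂ pᵢ.
−0.25·log₂(0.25) = 0.5000
−0.05·log₂(0.05) = 0.2161
−0.12·log₂(0.12) = 0.3671
−0.23·log₂(0.23) = 0.4877
−0.12·log₂(0.12) = 0.3671
−0.23·log₂(0.23) = 0.4877
Sum ≈ 2.4256 → 2.426 bits.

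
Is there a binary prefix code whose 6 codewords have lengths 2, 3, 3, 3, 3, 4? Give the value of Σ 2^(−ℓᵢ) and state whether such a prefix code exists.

0.8125; yes

With common denominator 2^4 = 16: Σ 2^(−ℓᵢ) = 4/16 + 2/16 + 2/16 + 2/16 + 2/16 + 1/16 = 13/16 = 0.8125.
Kraft's inequality requires Σ ≤ 1; here Σ = 0.8125 ≤ 1, so such a prefix code exists.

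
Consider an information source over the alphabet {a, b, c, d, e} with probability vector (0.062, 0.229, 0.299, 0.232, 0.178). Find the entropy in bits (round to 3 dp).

H = −Σ pᵢ log₂ pᵢ.
−0.062·log₂(0.062) = 0.2487
−0.229·log₂(0.229) = 0.4870
−0.299·log₂(0.299) = 0.5208
−0.232·log₂(0.232) = 0.4890
−0.178·log₂(0.178) = 0.4432
Sum ≈ 2.1887 → 2.189 bits.

2.189 bits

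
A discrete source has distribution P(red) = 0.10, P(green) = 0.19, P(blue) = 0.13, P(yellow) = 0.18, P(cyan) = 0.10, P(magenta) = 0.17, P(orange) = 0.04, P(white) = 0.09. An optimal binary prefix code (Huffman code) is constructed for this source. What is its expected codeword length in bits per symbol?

2.94 bits/symbol

Repeatedly combine the two least-probable nodes; the expected code length is the sum of the merged weights.
merge 1/25 + 9/100 → 13/100
merge 1/10 + 1/10 → 1/5
merge 13/100 + 13/100 → 13/50
merge 17/100 + 9/50 → 7/20
merge 19/100 + 1/5 → 39/100
merge 13/50 + 7/20 → 61/100
merge 39/100 + 61/100 → 1
L = 13/100 + 1/5 + 13/50 + 7/20 + 39/100 + 61/100 + 1 = 147/50 = 2.94 bits/symbol.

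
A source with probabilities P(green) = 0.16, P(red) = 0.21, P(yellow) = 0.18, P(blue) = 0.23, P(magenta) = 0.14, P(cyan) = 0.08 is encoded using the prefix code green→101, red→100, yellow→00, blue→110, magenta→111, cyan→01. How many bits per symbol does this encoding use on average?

2.74 bits/symbol

L̄ = Σ pᵢ·ℓᵢ = 0.16·3 + 0.21·3 + 0.18·2 + 0.23·3 + 0.14·3 + 0.08·2 = 2.74 bits/symbol.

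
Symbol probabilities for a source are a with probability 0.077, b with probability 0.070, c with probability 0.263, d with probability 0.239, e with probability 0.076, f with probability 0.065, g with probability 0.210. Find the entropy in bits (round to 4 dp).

2.5654 bits

H = −Σ pᵢ log₂ pᵢ.
−0.077·log₂(0.077) = 0.2848
−0.070·log₂(0.070) = 0.2686
−0.263·log₂(0.263) = 0.5068
−0.239·log₂(0.239) = 0.4935
−0.076·log₂(0.076) = 0.2826
−0.065·log₂(0.065) = 0.2563
−0.210·log₂(0.210) = 0.4728
Sum ≈ 2.5654 → 2.5654 bits.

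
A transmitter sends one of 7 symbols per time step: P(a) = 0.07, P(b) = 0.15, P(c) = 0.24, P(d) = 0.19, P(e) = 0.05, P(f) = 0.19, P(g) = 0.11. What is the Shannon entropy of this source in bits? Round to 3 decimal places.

H = −Σ pᵢ log₂ pᵢ.
−0.07·log₂(0.07) = 0.2686
−0.15·log₂(0.15) = 0.4105
−0.24·log₂(0.24) = 0.4941
−0.19·log₂(0.19) = 0.4552
−0.05·log₂(0.05) = 0.2161
−0.19·log₂(0.19) = 0.4552
−0.11·log₂(0.11) = 0.3503
Sum ≈ 2.6501 → 2.650 bits.

2.650 bits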